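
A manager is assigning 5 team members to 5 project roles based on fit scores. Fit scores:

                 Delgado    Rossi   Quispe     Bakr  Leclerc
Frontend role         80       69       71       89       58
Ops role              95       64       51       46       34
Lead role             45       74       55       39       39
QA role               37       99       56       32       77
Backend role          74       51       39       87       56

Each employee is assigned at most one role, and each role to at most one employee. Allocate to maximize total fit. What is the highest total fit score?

Maximum total: 404 pts

Optimal: Delgado→Ops role (95 pts), Rossi→Lead role (74 pts), Quispe→Frontend role (71 pts), Bakr→Backend role (87 pts), Leclerc→QA role (77 pts) — total 95+74+71+87+77 = 404 pts.
Max-entry greedy (repeatedly take the single best remaining cell) gives 394 pts, worse by 10.
Next-best assignment: Delgado→Ops role, Rossi→QA role, Quispe→Lead role, Bakr→Frontend role, Leclerc→Backend role = 394 pts.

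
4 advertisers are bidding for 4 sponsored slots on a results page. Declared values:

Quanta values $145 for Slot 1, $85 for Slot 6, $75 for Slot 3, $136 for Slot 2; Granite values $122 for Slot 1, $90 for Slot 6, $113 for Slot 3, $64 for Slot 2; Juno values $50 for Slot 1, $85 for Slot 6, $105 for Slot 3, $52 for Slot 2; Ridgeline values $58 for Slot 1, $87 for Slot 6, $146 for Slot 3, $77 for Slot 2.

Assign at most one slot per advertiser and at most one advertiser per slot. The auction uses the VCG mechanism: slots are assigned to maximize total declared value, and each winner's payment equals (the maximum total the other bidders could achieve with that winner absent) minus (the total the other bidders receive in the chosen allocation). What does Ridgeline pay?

Efficient allocation: Quanta→Slot 2 ($136), Granite→Slot 1 ($122), Juno→Slot 6 ($85), Ridgeline→Slot 3 ($146); total welfare W = $489.
Ridgeline receives Slot 3 at value $146, so the others get W − 146 = $343.
Without Ridgeline: best allocation of the remaining 3 bidders over all 4 slots is Quanta→Slot 2 ($136), Granite→Slot 1 ($122), Juno→Slot 3 ($105), total $363.
VCG payment = (others' best without Ridgeline) − (others' welfare with Ridgeline) = 363 − 343 = $20.

Ridgeline pays $20.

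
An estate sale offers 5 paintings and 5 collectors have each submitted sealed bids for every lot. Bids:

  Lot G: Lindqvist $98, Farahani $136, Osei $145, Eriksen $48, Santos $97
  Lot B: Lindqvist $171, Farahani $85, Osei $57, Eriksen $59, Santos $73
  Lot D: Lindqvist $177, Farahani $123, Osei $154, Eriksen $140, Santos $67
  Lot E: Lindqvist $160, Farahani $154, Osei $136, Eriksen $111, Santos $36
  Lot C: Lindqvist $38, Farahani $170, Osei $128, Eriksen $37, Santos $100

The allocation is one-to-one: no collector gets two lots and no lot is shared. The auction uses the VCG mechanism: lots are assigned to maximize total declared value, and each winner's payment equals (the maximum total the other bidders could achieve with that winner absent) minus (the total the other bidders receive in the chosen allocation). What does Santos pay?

Santos pays $9.

Efficient allocation: Lindqvist→Lot B ($171), Farahani→Lot C ($170), Osei→Lot E ($136), Eriksen→Lot D ($140), Santos→Lot G ($97); total welfare W = $714.
Santos receives Lot G at value $97, so the others get W − 97 = $617.
Without Santos: best allocation of the remaining 4 bidders over all 5 lots is Lindqvist→Lot B ($171), Farahani→Lot C ($170), Osei→Lot G ($145), Eriksen→Lot D ($140), total $626.
VCG payment = (others' best without Santos) − (others' welfare with Santos) = 626 − 617 = $9.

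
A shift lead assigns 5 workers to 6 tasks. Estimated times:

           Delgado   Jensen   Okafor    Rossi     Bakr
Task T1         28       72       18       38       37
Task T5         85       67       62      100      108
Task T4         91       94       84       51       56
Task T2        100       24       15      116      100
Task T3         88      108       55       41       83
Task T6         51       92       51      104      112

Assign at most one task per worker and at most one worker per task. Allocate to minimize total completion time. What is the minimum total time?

Optimal: Delgado→Task T6 (51 min), Jensen→Task T2 (24 min), Okafor→Task T1 (18 min), Rossi→Task T3 (41 min), Bakr→Task T4 (56 min) — total 51+24+18+41+56 = 190 min.

Min total: 190 min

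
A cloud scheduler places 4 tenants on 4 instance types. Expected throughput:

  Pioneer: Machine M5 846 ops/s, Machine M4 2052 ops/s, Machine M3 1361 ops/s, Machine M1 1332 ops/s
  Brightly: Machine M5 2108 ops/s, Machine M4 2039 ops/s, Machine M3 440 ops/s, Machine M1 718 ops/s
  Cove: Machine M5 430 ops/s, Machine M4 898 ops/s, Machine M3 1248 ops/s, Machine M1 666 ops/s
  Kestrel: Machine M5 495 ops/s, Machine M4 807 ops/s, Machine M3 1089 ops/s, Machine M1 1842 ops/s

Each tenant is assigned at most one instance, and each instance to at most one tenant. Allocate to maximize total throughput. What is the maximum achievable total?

Maximum total: 7250 ops/s

Treat this as an assignment problem: match each tenant to one instance.
Optimal: Pioneer→Machine M4 (2052 ops/s), Brightly→Machine M5 (2108 ops/s), Cove→Machine M3 (1248 ops/s), Kestrel→Machine M1 (1842 ops/s) — total 2052+2108+1248+1842 = 7250 ops/s.
Next-best assignment: Pioneer→Machine M3, Brightly→Machine M5, Cove→Machine M4, Kestrel→Machine M1 = 6209 ops/s.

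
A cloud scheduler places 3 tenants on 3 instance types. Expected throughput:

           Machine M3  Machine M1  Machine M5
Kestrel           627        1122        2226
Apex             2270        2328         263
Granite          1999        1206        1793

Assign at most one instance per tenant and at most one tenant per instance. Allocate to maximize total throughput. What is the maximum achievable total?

Max total: 6553 ops/s

This is the linear assignment problem.
Optimal: Kestrel→Machine M5 (2226 ops/s), Apex→Machine M1 (2328 ops/s), Granite→Machine M3 (1999 ops/s) — total 2226+2328+1999 = 6553 ops/s.
Column-greedy (each instance in turn goes to its best remaining tenant) gives 5702 ops/s, worse by 851.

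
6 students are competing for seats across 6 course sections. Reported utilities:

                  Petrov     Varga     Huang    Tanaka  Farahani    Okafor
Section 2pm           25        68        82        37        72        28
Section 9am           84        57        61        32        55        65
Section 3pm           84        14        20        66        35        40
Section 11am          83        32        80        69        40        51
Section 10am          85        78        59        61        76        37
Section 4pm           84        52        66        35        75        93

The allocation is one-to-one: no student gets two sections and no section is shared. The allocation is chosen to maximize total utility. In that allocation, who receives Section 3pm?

Optimal: Petrov→Section 9am (84 points), Varga→Section 10am (78 points), Huang→Section 11am (80 points), Tanaka→Section 3pm (66 points), Farahani→Section 2pm (72 points), Okafor→Section 4pm (93 points) — total 84+78+80+66+72+93 = 473 points.
Tanaka's own top section is Section 11am (69 points), but forcing Tanaka→Section 11am and reassigning the rest optimally gives only 461 points — worse by 12.

Tanaka receives Section 3pm.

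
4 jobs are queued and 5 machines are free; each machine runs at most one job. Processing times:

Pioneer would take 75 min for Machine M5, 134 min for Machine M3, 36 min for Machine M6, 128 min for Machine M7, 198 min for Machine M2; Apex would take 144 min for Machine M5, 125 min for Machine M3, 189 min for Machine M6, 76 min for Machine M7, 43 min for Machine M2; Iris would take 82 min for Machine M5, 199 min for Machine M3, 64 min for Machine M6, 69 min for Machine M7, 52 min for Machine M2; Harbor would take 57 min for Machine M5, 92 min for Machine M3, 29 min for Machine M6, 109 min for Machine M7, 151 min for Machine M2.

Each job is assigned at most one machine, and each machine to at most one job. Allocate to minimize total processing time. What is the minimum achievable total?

Minimum total: 205 min

This is a one-to-one assignment (minimum-cost bipartite matching).
Optimal: Pioneer→Machine M6 (36 min), Apex→Machine M2 (43 min), Iris→Machine M7 (69 min), Harbor→Machine M5 (57 min) — total 36+43+69+57 = 205 min.
Column-greedy (each machine in turn goes to its cheapest remaining job) gives 287 min, worse by 82.
Next-best assignment: Pioneer→Machine M5, Apex→Machine M2, Iris→Machine M7, Harbor→Machine M6 = 216 min.
No other one-to-one assignment undercuts 205 min.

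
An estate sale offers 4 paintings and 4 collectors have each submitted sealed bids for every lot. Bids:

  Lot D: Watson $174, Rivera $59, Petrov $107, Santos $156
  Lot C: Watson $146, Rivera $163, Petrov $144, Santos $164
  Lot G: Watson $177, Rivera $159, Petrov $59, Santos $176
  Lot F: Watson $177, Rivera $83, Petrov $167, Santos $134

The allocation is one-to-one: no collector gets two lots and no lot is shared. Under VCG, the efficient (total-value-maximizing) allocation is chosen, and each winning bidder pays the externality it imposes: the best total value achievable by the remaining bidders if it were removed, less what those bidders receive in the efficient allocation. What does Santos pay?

Efficient allocation: Watson→Lot D ($174), Rivera→Lot C ($163), Petrov→Lot F ($167), Santos→Lot G ($176); total welfare W = $680.
Santos receives Lot G at value $176, so the others get W − 176 = $504.
Without Santos: best allocation of the remaining 3 bidders over all 4 lots is Watson→Lot G ($177), Rivera→Lot C ($163), Petrov→Lot F ($167), total $507.
VCG payment = (others' best without Santos) − (others' welfare with Santos) = 507 − 504 = $3.

Santos pays $3.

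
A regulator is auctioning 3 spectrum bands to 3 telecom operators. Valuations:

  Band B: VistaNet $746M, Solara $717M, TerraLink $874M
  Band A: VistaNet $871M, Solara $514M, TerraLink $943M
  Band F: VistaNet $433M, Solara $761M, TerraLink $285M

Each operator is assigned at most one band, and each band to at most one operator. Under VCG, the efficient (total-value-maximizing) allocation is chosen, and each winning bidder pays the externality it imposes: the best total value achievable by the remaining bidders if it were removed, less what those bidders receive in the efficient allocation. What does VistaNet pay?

Efficient allocation: VistaNet→Band A ($871M), Solara→Band F ($761M), TerraLink→Band B ($874M); total welfare W = $2506M.
VistaNet receives Band A at value $871M, so the others get W − 871 = $1635M.
Without VistaNet: best allocation of the remaining 2 bidders over all 3 bands is Solara→Band F ($761M), TerraLink→Band A ($943M), total $1704M.
VCG payment = (others' best without VistaNet) − (others' welfare with VistaNet) = 1704 − 1635 = $69M.

VistaNet pays $69M.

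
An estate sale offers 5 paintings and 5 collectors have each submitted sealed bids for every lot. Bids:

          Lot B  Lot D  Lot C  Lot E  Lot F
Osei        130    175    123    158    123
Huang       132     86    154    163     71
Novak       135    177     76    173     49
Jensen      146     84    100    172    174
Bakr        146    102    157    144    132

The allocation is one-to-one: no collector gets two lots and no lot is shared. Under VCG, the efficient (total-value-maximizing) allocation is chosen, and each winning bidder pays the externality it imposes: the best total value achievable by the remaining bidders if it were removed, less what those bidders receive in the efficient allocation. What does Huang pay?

Efficient allocation: Osei→Lot D ($175), Huang→Lot C ($154), Novak→Lot E ($173), Jensen→Lot F ($174), Bakr→Lot B ($146); total welfare W = $822.
Huang receives Lot C at value $154, so the others get W − 154 = $668.
Without Huang: best allocation of the remaining 4 bidders over all 5 lots is Osei→Lot D ($175), Novak→Lot E ($173), Jensen→Lot F ($174), Bakr→Lot C ($157), total $679.
VCG payment = (others' best without Huang) − (others' welfare with Huang) = 679 − 668 = $11.

Huang pays $11.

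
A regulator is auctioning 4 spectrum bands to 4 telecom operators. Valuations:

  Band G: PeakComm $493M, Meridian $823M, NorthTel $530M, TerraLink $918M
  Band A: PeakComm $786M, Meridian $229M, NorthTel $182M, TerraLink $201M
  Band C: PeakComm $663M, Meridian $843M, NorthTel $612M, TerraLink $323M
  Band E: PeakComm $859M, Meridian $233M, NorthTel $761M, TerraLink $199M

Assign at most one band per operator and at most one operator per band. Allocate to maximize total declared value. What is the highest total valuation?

Maximum total: $3308M

Optimal: PeakComm→Band A ($786M), Meridian→Band C ($843M), NorthTel→Band E ($761M), TerraLink→Band G ($918M) — total 786+843+761+918 = $3308M.
Row-greedy (each operator in turn takes its best remaining band) gives $2433M, worse by 875.
Next-best assignment: PeakComm→Band E, Meridian→Band C, NorthTel→Band A, TerraLink→Band G = $2802M.
Swapping TerraLink↔PeakComm (TerraLink→Band A $201M, PeakComm→Band G $493M) loses 1010.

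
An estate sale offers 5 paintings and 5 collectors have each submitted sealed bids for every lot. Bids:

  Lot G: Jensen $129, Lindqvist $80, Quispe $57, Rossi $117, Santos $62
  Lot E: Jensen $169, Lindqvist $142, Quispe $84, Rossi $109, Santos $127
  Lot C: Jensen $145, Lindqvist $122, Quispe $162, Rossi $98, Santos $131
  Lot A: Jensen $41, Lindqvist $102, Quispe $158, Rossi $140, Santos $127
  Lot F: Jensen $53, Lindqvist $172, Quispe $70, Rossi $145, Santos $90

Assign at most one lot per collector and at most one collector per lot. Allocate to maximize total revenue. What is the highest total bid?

Max total: $747

Treat this as an assignment problem: match each collector to one lot.
Optimal: Jensen→Lot E ($169), Lindqvist→Lot F ($172), Quispe→Lot C ($162), Rossi→Lot G ($117), Santos→Lot A ($127) — total 169+172+162+117+127 = $747.
Row-greedy (each collector in turn takes its best remaining lot) gives $705, worse by 42.
Checked against all permutations: $747 is optimal.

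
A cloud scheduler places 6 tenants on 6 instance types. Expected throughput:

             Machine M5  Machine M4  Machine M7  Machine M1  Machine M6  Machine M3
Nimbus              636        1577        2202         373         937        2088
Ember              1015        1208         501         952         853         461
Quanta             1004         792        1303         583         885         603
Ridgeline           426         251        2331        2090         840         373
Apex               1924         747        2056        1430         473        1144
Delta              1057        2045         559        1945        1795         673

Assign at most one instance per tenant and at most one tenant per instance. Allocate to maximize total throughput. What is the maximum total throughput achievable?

Optimal: Nimbus→Machine M3 (2088 ops/s), Ember→Machine M4 (1208 ops/s), Quanta→Machine M7 (1303 ops/s), Ridgeline→Machine M1 (2090 ops/s), Apex→Machine M5 (1924 ops/s), Delta→Machine M6 (1795 ops/s) — total 2088+1208+1303+2090+1924+1795 = 10408 ops/s.
Row-greedy (each tenant in turn takes its best remaining instance) gives 9443 ops/s, worse by 965.
Checked against all permutations: 10408 ops/s is optimal.

Maximum total: 10408 ops/s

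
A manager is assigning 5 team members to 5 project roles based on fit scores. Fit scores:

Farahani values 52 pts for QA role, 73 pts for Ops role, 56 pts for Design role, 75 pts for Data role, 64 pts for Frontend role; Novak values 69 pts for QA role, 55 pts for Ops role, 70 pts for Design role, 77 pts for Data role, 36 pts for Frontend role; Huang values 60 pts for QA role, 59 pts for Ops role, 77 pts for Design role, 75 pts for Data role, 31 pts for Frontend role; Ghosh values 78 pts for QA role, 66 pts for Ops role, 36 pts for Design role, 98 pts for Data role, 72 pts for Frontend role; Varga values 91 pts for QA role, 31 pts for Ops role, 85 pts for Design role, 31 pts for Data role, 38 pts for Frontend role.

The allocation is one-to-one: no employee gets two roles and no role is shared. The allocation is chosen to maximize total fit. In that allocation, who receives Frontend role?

Ghosh receives Frontend role.

This is the linear assignment problem.
Optimal: Farahani→Ops role (73 pts), Novak→Data role (77 pts), Huang→Design role (77 pts), Ghosh→Frontend role (72 pts), Varga→QA role (91 pts) — total 73+77+77+72+91 = 390 pts.
Column-greedy (each role in turn goes to its best remaining employee) gives 375 pts, worse by 15.
Next-best assignment: Farahani→Frontend role, Novak→Ops role, Huang→Design role, Ghosh→Data role, Varga→QA role = 385 pts.
Ghosh's own top role is Data role (98 pts), but forcing Ghosh→Data role and reassigning the rest optimally gives only 385 pts — worse by 5.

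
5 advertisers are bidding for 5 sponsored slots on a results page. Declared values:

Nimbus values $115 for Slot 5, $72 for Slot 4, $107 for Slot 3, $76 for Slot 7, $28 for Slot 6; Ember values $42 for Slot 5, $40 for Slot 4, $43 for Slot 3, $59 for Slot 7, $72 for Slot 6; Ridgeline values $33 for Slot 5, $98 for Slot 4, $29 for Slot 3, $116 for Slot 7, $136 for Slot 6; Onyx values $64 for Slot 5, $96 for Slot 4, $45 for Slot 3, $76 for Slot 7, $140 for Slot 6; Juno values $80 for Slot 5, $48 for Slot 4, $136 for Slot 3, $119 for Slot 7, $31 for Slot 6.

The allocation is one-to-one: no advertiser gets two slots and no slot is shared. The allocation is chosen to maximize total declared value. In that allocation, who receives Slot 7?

This is the linear assignment problem.
Optimal: Nimbus→Slot 5 ($115), Ember→Slot 7 ($59), Ridgeline→Slot 4 ($98), Onyx→Slot 6 ($140), Juno→Slot 3 ($136) — total 115+59+98+140+136 = $548.
Swapping Ember↔Nimbus (Ember→Slot 5 $42, Nimbus→Slot 7 $76) loses 56.
Checked against all permutations: $548 is optimal.
Ember's own top slot is Slot 6 ($72), but forcing Ember→Slot 6 and reassigning the rest optimally gives only $535 — worse by 13.

Ember receives Slot 7.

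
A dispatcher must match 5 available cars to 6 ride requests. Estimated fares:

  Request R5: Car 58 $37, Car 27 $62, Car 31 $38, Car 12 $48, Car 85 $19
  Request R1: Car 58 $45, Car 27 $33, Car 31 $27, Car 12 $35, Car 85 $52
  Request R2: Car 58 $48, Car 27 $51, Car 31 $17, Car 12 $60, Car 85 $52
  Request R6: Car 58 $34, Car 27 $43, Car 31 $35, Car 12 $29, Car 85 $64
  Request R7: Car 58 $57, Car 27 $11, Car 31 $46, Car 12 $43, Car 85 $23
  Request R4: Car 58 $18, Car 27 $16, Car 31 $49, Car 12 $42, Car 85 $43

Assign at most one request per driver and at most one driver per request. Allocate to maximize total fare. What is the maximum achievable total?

Optimal: Car 58→Request R7 ($57), Car 27→Request R5 ($62), Car 31→Request R4 ($49), Car 12→Request R2 ($60), Car 85→Request R6 ($64) — total 57+62+49+60+64 = $292.
Column-greedy (each request in turn goes to its best remaining driver) gives $266, worse by 26.
Next-best assignment: Car 58→Request R1, Car 27→Request R5, Car 31→Request R4, Car 12→Request R2, Car 85→Request R6 = $280.
Checked against all permutations: $292 is optimal.

Max total: $292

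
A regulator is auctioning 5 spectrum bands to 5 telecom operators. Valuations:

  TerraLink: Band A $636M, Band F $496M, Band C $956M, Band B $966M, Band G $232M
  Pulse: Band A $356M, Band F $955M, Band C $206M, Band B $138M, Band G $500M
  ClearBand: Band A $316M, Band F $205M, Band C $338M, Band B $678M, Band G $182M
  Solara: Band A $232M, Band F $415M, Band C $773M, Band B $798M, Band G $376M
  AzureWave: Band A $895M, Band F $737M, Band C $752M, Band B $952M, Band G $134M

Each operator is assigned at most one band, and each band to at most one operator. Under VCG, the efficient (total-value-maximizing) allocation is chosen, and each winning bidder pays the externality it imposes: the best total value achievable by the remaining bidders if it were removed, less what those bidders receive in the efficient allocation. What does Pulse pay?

Efficient allocation: TerraLink→Band C ($956M), Pulse→Band F ($955M), ClearBand→Band B ($678M), Solara→Band G ($376M), AzureWave→Band A ($895M); total welfare W = $3860M.
Pulse receives Band F at value $955M, so the others get W − 955 = $2905M.
Without Pulse: best allocation of the remaining 4 bidders over all 5 bands is TerraLink→Band C ($956M), ClearBand→Band B ($678M), Solara→Band F ($415M), AzureWave→Band A ($895M), total $2944M.
VCG payment = (others' best without Pulse) − (others' welfare with Pulse) = 2944 − 2905 = $39M.

Pulse pays $39M.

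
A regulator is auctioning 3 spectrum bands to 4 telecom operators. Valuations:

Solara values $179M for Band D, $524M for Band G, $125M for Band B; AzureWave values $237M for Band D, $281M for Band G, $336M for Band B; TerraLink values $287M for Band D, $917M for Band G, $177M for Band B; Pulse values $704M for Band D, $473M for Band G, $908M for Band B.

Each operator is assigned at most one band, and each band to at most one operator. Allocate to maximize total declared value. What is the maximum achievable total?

Optimal: AzureWave→Band D ($237M), TerraLink→Band G ($917M), Pulse→Band B ($908M) — total 237+917+908 = $2062M.
Row-greedy (each operator in turn takes its best remaining band) gives $1147M, worse by 915.
Swapping AzureWave↔TerraLink (AzureWave→Band G $281M, TerraLink→Band D $287M) loses 586.

Maximum total: $2062M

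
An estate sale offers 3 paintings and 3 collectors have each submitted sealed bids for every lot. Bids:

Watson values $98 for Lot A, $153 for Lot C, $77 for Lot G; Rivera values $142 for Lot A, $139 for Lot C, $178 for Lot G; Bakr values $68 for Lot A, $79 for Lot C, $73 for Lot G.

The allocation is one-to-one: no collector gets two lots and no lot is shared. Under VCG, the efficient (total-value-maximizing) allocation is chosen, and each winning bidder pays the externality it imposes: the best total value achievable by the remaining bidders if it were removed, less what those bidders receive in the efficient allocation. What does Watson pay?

Watson pays $11.

Efficient allocation: Watson→Lot C ($153), Rivera→Lot G ($178), Bakr→Lot A ($68); total welfare W = $399.
Watson receives Lot C at value $153, so the others get W − 153 = $246.
Without Watson: best allocation of the remaining 2 bidders over all 3 lots is Rivera→Lot G ($178), Bakr→Lot C ($79), total $257.
VCG payment = (others' best without Watson) − (others' welfare with Watson) = 257 − 246 = $11.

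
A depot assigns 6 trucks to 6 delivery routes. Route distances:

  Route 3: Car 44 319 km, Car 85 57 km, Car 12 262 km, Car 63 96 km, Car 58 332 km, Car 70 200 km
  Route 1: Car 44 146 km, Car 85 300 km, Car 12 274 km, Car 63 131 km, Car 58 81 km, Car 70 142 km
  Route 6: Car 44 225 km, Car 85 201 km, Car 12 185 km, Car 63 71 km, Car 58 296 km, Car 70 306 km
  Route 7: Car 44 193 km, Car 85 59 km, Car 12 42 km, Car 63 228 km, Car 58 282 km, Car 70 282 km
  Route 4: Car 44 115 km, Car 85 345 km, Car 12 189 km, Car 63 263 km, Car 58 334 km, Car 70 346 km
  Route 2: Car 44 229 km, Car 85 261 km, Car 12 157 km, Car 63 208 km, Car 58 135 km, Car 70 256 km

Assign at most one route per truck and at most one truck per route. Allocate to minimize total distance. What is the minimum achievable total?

Min total: 562 km

Optimal: Car 44→Route 4 (115 km), Car 85→Route 3 (57 km), Car 12→Route 7 (42 km), Car 63→Route 6 (71 km), Car 58→Route 2 (135 km), Car 70→Route 1 (142 km) — total 115+57+42+71+135+142 = 562 km.
Row-greedy (each truck in turn takes its cheapest remaining route) gives 622 km, worse by 60.
Checked against all permutations: 562 km is optimal.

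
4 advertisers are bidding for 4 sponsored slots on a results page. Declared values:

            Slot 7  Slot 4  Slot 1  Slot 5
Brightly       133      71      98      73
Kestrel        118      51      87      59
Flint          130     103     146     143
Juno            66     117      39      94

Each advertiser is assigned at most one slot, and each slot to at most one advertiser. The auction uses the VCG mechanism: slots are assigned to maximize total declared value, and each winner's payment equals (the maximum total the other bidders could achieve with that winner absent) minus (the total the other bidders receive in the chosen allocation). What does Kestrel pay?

Efficient allocation: Brightly→Slot 7 ($133), Kestrel→Slot 1 ($87), Flint→Slot 5 ($143), Juno→Slot 4 ($117); total welfare W = $480.
Kestrel receives Slot 1 at value $87, so the others get W − 87 = $393.
Without Kestrel: best allocation of the remaining 3 bidders over all 4 slots is Brightly→Slot 7 ($133), Flint→Slot 1 ($146), Juno→Slot 4 ($117), total $396.
VCG payment = (others' best without Kestrel) − (others' welfare with Kestrel) = 396 − 393 = $3.

Kestrel pays $3.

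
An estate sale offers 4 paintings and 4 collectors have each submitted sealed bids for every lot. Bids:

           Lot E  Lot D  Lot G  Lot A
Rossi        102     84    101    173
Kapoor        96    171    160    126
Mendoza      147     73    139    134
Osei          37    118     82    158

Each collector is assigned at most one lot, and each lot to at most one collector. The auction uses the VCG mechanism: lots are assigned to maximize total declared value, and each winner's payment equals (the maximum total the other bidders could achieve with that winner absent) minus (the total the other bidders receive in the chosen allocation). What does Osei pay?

Efficient allocation: Rossi→Lot A ($173), Kapoor→Lot G ($160), Mendoza→Lot E ($147), Osei→Lot D ($118); total welfare W = $598.
Osei receives Lot D at value $118, so the others get W − 118 = $480.
Without Osei: best allocation of the remaining 3 bidders over all 4 lots is Rossi→Lot A ($173), Kapoor→Lot D ($171), Mendoza→Lot E ($147), total $491.
VCG payment = (others' best without Osei) − (others' welfare with Osei) = 491 − 480 = $11.

Osei pays $11.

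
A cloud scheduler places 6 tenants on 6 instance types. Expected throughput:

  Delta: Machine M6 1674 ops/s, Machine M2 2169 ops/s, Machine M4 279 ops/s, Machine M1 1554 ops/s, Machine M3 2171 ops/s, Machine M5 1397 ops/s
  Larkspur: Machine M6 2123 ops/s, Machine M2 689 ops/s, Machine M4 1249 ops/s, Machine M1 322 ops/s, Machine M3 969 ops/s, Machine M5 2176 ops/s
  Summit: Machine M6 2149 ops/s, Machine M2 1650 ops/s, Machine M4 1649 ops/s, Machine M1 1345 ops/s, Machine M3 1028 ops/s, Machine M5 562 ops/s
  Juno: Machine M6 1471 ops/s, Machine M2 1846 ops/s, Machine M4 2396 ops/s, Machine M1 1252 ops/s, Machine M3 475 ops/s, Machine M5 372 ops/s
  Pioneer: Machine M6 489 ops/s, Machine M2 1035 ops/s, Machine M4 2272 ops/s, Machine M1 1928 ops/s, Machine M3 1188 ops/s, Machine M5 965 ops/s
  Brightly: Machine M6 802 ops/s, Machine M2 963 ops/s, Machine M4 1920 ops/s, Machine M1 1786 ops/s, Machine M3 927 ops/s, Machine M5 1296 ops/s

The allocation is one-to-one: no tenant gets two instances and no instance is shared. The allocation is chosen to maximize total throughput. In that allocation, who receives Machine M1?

Brightly receives Machine M1.

Optimal: Delta→Machine M3 (2171 ops/s), Larkspur→Machine M5 (2176 ops/s), Summit→Machine M6 (2149 ops/s), Juno→Machine M2 (1846 ops/s), Pioneer→Machine M4 (2272 ops/s), Brightly→Machine M1 (1786 ops/s) — total 2171+2176+2149+1846+2272+1786 = 12400 ops/s.
Row-greedy (each tenant in turn takes its best remaining instance) gives 11783 ops/s, worse by 617.
Brightly's own top instance is Machine M4 (1920 ops/s), but forcing Brightly→Machine M4 and reassigning the rest optimally gives only 12190 ops/s — worse by 210.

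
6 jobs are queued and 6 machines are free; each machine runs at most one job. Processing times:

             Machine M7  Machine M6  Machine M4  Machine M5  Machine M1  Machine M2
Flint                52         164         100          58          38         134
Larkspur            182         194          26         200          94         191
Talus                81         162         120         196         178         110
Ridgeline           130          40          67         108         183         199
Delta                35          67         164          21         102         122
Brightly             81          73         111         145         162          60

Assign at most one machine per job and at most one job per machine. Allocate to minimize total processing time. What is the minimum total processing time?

This is a one-to-one assignment (minimum-cost bipartite matching).
Optimal: Flint→Machine M1 (38 min), Larkspur→Machine M4 (26 min), Talus→Machine M7 (81 min), Ridgeline→Machine M6 (40 min), Delta→Machine M5 (21 min), Brightly→Machine M2 (60 min) — total 38+26+81+40+21+60 = 266 min.
Column-greedy (each machine in turn goes to its cheapest remaining job) gives 431 min, worse by 165.
Swapping Ridgeline↔Delta (Ridgeline→Machine M5 108 min, Delta→Machine M6 67 min) adds 114.

Minimum total: 266 min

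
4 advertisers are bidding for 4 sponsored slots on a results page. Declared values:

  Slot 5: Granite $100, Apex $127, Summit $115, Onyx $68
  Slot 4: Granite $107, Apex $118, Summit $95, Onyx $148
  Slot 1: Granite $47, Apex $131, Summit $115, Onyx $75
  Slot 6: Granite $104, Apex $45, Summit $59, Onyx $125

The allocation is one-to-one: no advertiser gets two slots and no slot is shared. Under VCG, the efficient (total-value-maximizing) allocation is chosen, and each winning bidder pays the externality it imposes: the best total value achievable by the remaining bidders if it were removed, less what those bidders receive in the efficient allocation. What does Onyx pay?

Onyx pays $3.

Efficient allocation: Granite→Slot 6 ($104), Apex→Slot 1 ($131), Summit→Slot 5 ($115), Onyx→Slot 4 ($148); total welfare W = $498.
Onyx receives Slot 4 at value $148, so the others get W − 148 = $350.
Without Onyx: best allocation of the remaining 3 bidders over all 4 slots is Granite→Slot 4 ($107), Apex→Slot 1 ($131), Summit→Slot 5 ($115), total $353.
VCG payment = (others' best without Onyx) − (others' welfare with Onyx) = 353 − 350 = $3.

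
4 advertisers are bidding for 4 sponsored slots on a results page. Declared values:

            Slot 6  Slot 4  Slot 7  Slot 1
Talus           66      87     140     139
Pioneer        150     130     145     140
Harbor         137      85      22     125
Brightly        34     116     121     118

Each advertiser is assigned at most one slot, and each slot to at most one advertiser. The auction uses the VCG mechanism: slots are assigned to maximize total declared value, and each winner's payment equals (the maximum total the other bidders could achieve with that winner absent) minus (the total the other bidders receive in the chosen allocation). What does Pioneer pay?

Efficient allocation: Talus→Slot 1 ($139), Pioneer→Slot 7 ($145), Harbor→Slot 6 ($137), Brightly→Slot 4 ($116); total welfare W = $537.
Pioneer receives Slot 7 at value $145, so the others get W − 145 = $392.
Without Pioneer: best allocation of the remaining 3 bidders over all 4 slots is Talus→Slot 1 ($139), Harbor→Slot 6 ($137), Brightly→Slot 7 ($121), total $397.
VCG payment = (others' best without Pioneer) − (others' welfare with Pioneer) = 397 − 392 = $5.

Pioneer pays $5.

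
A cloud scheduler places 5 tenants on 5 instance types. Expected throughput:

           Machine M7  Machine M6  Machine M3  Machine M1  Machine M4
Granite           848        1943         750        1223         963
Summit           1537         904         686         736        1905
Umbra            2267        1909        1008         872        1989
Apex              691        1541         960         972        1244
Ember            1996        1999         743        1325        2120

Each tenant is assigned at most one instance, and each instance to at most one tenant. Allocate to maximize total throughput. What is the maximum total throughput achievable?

Maximum total: 8400 ops/s

Optimal: Granite→Machine M6 (1943 ops/s), Summit→Machine M4 (1905 ops/s), Umbra→Machine M7 (2267 ops/s), Apex→Machine M3 (960 ops/s), Ember→Machine M1 (1325 ops/s) — total 1943+1905+2267+960+1325 = 8400 ops/s.
Max-entry greedy (repeatedly take the single best remaining cell) gives 7988 ops/s, worse by 412.
Swapping Apex↔Summit (Apex→Machine M4 1244 ops/s, Summit→Machine M3 686 ops/s) loses 935.
Checked against all permutations: 8400 ops/s is optimal.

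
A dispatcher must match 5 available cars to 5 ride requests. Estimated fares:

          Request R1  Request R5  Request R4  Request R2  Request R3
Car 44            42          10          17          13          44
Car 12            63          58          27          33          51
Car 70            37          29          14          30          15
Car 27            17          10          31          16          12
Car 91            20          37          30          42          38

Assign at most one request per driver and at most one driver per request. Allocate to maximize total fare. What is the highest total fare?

Optimal: Car 44→Request R3 ($44), Car 12→Request R5 ($58), Car 70→Request R1 ($37), Car 27→Request R4 ($31), Car 91→Request R2 ($42) — total 44+58+37+31+42 = $212.
Max-entry greedy (repeatedly take the single best remaining cell) gives $209, worse by 3.
Next-best assignment: Car 44→Request R3, Car 12→Request R1, Car 70→Request R5, Car 27→Request R4, Car 91→Request R2 = $209.
Swapping Car 91↔Car 12 (Car 91→Request R5 $37, Car 12→Request R2 $33) loses 30.

Max total: $212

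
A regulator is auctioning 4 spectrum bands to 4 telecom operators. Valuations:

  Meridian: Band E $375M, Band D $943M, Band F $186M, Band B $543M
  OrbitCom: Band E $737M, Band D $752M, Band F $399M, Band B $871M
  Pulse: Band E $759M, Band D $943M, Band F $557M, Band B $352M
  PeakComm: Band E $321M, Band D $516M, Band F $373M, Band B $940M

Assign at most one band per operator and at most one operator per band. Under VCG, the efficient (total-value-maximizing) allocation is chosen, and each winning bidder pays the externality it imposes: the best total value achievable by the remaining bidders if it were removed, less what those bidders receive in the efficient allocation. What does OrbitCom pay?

Efficient allocation: Meridian→Band D ($943M), OrbitCom→Band E ($737M), Pulse→Band F ($557M), PeakComm→Band B ($940M); total welfare W = $3177M.
OrbitCom receives Band E at value $737M, so the others get W − 737 = $2440M.
Without OrbitCom: best allocation of the remaining 3 bidders over all 4 bands is Meridian→Band D ($943M), Pulse→Band E ($759M), PeakComm→Band B ($940M), total $2642M.
VCG payment = (others' best without OrbitCom) − (others' welfare with OrbitCom) = 2642 − 2440 = $202M.

OrbitCom pays $202M.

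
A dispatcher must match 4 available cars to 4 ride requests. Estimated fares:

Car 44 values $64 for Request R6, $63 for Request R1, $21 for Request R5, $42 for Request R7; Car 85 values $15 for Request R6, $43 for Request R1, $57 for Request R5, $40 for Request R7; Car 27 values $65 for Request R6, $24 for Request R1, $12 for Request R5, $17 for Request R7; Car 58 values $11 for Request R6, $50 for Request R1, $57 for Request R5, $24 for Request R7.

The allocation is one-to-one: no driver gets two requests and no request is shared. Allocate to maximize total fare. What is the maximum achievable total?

This is the linear assignment problem.
Optimal: Car 44→Request R1 ($63), Car 85→Request R7 ($40), Car 27→Request R6 ($65), Car 58→Request R5 ($57) — total 63+40+65+57 = $225.
Column-greedy (each request in turn goes to its best remaining driver) gives $209, worse by 16.
Next-best assignment: Car 44→Request R7, Car 85→Request R5, Car 27→Request R6, Car 58→Request R1 = $214.

Maximum total: $225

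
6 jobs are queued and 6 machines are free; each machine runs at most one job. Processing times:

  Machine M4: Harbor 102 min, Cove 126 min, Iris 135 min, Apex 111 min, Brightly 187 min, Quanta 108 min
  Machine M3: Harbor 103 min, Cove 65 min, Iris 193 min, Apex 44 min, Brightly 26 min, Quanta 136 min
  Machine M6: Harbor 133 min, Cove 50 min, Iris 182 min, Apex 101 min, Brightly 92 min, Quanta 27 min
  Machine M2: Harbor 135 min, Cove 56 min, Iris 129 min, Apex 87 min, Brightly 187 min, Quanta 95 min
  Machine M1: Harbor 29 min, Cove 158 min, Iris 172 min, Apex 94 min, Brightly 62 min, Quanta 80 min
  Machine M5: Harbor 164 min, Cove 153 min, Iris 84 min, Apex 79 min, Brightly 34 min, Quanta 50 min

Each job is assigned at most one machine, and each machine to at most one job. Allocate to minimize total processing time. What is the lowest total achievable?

Minimum total: 325 min

This is a one-to-one assignment (minimum-cost bipartite matching).
Optimal: Harbor→Machine M1 (29 min), Cove→Machine M2 (56 min), Iris→Machine M4 (135 min), Apex→Machine M3 (44 min), Brightly→Machine M5 (34 min), Quanta→Machine M6 (27 min) — total 29+56+135+44+34+27 = 325 min.
Row-greedy (each job in turn takes its cheapest remaining machine) gives 489 min, worse by 164.
Swapping Iris↔Brightly (Iris→Machine M5 84 min, Brightly→Machine M4 187 min) adds 102.
No other one-to-one assignment undercuts 325 min.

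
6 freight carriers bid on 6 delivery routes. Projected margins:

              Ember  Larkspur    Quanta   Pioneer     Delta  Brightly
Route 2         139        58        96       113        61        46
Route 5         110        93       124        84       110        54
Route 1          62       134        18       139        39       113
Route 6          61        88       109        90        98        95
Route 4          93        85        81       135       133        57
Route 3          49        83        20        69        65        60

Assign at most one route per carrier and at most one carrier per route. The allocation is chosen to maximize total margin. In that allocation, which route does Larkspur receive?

Larkspur receives Route 3.

This is the linear assignment problem.
Optimal: Ember→Route 2 ($139k), Larkspur→Route 3 ($83k), Quanta→Route 5 ($124k), Pioneer→Route 1 ($139k), Delta→Route 4 ($133k), Brightly→Route 6 ($95k) — total 139+83+124+139+133+95 = $713k.
Column-greedy (each route in turn goes to its best remaining carrier) gives $645k, worse by 68.
Next-best assignment: Ember→Route 2, Larkspur→Route 1, Quanta→Route 5, Pioneer→Route 3, Delta→Route 4, Brightly→Route 6 = $694k.
Swapping Quanta↔Delta (Quanta→Route 4 $81k, Delta→Route 5 $110k) loses 66.
Checked against all permutations: $713k is optimal.
Larkspur's own top route is Route 1 ($134k), but forcing Larkspur→Route 1 and reassigning the rest optimally gives only $694k — worse by 19.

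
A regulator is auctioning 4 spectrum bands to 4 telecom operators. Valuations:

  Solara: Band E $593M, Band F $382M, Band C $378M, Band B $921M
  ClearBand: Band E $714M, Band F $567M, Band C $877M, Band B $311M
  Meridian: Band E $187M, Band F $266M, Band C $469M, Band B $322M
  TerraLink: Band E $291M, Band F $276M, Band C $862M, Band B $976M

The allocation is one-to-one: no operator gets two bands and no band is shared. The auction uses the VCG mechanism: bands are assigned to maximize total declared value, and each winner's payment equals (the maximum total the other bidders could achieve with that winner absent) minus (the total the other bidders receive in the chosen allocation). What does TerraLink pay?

Efficient allocation: Solara→Band B ($921M), ClearBand→Band E ($714M), Meridian→Band F ($266M), TerraLink→Band C ($862M); total welfare W = $2763M.
TerraLink receives Band C at value $862M, so the others get W − 862 = $1901M.
Without TerraLink: best allocation of the remaining 3 bidders over all 4 bands is Solara→Band B ($921M), ClearBand→Band E ($714M), Meridian→Band C ($469M), total $2104M.
VCG payment = (others' best without TerraLink) − (others' welfare with TerraLink) = 2104 − 1901 = $203M.

TerraLink pays $203M.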